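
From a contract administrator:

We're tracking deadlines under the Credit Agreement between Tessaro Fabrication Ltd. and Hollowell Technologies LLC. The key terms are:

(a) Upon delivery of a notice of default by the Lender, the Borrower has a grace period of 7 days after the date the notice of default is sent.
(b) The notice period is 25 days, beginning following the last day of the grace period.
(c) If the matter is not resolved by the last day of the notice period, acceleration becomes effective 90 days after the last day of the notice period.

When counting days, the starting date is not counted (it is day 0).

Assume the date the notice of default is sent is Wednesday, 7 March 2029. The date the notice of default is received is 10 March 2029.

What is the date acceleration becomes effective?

The last day of the grace period: 7 calendar days after 7 March 2029 is 14 March 2029.
Adding 25 calendar days to 14 March 2029 gives 8 April 2029, which is the last day of the notice period.
Adding 90 calendar days to 8 April 2029 gives 7 July 2029, which is the date acceleration becomes effective.

7 July 2029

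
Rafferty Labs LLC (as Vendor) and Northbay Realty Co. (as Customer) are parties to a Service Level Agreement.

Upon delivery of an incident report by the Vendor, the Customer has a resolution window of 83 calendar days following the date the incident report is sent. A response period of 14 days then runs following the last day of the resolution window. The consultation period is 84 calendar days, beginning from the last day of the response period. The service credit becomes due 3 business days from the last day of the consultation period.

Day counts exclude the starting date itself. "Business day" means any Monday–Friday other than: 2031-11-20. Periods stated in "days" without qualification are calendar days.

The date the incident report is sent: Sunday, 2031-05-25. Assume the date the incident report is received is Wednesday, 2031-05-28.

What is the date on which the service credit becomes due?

The last day of the resolution window: 83 calendar days after 2031-05-25 is 2031-08-16.
The last day of the response period: 2031-08-16 + 14 days = 2031-08-30.
The last day of the consultation period: 2031-08-30 + 84 days = 2031-11-22.
From Saturday, 2031-11-22, 3 business days (Nov 24, Nov 25, Nov 26, skipping weekends) brings us to Wednesday, 2031-11-26, which is the date on which the service credit becomes due.

2031-11-26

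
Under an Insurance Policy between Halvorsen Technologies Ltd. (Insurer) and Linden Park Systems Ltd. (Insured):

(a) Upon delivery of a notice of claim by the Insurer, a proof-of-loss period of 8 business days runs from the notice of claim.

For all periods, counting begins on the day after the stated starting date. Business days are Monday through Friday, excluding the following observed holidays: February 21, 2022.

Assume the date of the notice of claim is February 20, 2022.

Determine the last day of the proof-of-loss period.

From Sunday, February 20, 2022, 8 business days (Feb 22, Feb 23, Feb 24, Feb 25, Feb 28, Mar 1, Mar 2, Mar 3, skipping weekends and the listed holiday on Feb 21) brings us to Thursday, March 3, 2022, which is the last day of the proof-of-loss period.

March 3, 2022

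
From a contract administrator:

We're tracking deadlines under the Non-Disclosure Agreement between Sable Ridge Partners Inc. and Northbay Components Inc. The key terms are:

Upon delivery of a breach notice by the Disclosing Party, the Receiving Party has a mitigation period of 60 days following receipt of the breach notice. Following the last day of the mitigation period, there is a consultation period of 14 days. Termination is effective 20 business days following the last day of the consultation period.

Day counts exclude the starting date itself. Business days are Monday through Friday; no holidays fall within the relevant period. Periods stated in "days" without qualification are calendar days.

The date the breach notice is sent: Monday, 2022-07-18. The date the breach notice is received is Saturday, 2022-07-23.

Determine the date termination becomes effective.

Adding 60 calendar days to 2022-07-23 gives 2022-09-21, which is the last day of the mitigation period.
The last day of the consultation period: 2022-09-21 + 14 days = 2022-10-05.
From Wednesday, 2022-10-05, 20 business days (Oct 6, Oct 7, Oct 10, Oct 11, …, Oct 31, Nov 1, Nov 2, skipping weekends) brings us to Wednesday, 2022-11-02, which is the date termination becomes effective.

2022-11-02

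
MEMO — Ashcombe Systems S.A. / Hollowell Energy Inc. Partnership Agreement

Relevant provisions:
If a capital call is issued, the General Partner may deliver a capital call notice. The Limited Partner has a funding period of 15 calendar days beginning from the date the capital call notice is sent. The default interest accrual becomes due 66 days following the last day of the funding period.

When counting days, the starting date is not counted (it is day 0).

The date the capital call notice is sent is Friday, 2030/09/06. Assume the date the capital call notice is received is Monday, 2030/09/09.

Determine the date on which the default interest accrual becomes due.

2030/11/26

The last day of the funding period: 2030/09/06 + 15 days = 2030/09/21.
The date on which the default interest accrual becomes due: 66 calendar days after 2030/09/21 is 2030/11/26.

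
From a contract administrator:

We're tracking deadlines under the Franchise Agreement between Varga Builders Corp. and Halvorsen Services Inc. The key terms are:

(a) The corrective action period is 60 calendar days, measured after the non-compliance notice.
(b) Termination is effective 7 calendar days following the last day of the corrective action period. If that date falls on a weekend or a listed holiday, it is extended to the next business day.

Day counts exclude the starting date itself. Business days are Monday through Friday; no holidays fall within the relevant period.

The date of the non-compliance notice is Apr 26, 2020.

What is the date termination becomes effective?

Jul 2, 2020

The last day of the corrective action period: 60 calendar days after Apr 26, 2020 is Jun 25, 2020.
Adding 7 calendar days to Jun 25, 2020 gives Jul 2, 2020, which is the date termination becomes effective. Jul 2, 2020 is a Thursday, so no roll-forward applies.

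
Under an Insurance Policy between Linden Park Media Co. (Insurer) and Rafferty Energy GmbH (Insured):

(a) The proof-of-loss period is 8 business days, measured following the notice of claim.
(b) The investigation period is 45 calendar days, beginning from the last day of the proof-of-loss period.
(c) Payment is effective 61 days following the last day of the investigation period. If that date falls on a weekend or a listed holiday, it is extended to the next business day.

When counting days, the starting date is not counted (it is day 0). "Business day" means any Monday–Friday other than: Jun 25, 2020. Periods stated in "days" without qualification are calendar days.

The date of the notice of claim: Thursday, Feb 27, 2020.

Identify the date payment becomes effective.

Jun 24, 2020

The last day of the proof-of-loss period: 8 business days after Thursday, Feb 27, 2020, skipping weekends — Feb 28, Mar 2, Mar 3, Mar 4, Mar 5, Mar 6, Mar 9, Mar 10 — lands on Tuesday, Mar 10, 2020.
The last day of the investigation period: 45 calendar days after Mar 10, 2020 is Apr 24, 2020.
The date payment becomes effective: 61 calendar days after Apr 24, 2020 is Jun 24, 2020. Jun 24, 2020 is a Wednesday and is not a listed holiday, so no roll-forward applies.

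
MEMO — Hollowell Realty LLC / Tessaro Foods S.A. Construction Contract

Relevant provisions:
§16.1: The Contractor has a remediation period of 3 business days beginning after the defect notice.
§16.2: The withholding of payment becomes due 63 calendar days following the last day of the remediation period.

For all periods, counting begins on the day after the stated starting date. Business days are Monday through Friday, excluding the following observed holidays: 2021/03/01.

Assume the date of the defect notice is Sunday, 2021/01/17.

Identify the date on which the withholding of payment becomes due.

From Sunday, 2021/01/17, 3 business days (Jan 18, Jan 19, Jan 20, skipping weekends) brings us to Wednesday, 2021/01/20, which is the last day of the remediation period.
Adding 63 calendar days to 2021/01/20 gives 2021/03/24, which is the date on which the withholding of payment becomes due.

2021/03/24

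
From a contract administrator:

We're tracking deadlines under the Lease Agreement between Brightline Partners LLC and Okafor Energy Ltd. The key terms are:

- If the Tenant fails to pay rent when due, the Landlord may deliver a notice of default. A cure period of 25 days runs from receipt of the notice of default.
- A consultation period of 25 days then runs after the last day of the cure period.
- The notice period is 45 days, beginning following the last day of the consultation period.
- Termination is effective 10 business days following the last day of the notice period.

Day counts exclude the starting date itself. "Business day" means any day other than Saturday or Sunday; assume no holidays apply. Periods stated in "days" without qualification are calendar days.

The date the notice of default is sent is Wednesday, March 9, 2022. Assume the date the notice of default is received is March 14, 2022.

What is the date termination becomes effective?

July 1, 2022

The last day of the cure period: March 14, 2022 + 25 days = April 8, 2022.
Adding 25 calendar days to April 8, 2022 gives May 3, 2022, which is the last day of the consultation period.
The last day of the notice period: 45 calendar days after May 3, 2022 is June 17, 2022.
The date termination becomes effective: 10 business days after Friday, June 17, 2022, skipping weekends — Jun 20, Jun 21, Jun 22, Jun 23, Jun 24, Jun 27, Jun 28, Jun 29, Jun 30, Jul 1 — lands on Friday, July 1, 2022.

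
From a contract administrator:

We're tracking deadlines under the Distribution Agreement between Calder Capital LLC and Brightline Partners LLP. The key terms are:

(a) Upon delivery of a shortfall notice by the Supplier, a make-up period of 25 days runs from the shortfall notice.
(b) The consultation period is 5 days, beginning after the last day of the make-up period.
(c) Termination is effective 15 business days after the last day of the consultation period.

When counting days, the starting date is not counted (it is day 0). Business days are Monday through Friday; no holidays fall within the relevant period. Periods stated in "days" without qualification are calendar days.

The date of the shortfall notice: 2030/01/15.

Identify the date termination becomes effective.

Adding 25 calendar days to 2030/01/15 gives 2030/02/09, which is the last day of the make-up period.
The last day of the consultation period: 2030/02/09 + 5 days = 2030/02/14.
The date termination becomes effective: 15 business days after Thursday, 2030/02/14, skipping weekends — Feb 15, Feb 18, Feb 19, Feb 20, …, Mar 5, Mar 6, Mar 7 — lands on Thursday, 2030/03/07.

2030/03/07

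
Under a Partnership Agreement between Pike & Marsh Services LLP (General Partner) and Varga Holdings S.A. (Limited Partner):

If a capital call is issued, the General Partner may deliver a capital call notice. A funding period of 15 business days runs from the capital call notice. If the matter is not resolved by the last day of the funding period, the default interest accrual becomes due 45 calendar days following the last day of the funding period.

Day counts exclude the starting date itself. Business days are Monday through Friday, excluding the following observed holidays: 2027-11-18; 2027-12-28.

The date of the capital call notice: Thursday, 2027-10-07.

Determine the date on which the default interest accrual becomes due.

From Thursday, 2027-10-07, 15 business days (Oct 8, Oct 11, Oct 12, Oct 13, …, Oct 26, Oct 27, Oct 28, skipping weekends) brings us to Thursday, 2027-10-28, which is the last day of the funding period.
Adding 45 calendar days to 2027-10-28 gives 2027-12-12, which is the date on which the default interest accrual becomes due.

2027-12-12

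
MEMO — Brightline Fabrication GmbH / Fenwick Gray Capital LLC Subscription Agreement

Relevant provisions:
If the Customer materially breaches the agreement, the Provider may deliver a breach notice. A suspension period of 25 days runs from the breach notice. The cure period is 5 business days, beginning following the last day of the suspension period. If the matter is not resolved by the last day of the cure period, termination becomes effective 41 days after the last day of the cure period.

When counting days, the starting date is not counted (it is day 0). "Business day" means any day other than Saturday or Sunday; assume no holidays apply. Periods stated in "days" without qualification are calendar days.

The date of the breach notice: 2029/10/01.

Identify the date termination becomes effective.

The last day of the suspension period: 2029/10/01 + 25 days = 2029/10/26.
From Friday, 2029/10/26, 5 business days (Oct 29, Oct 30, Oct 31, Nov 1, Nov 2, skipping weekends) brings us to Friday, 2029/11/02, which is the last day of the cure period.
The date termination becomes effective: 2029/11/02 + 41 days = 2029/12/13.

2029/12/13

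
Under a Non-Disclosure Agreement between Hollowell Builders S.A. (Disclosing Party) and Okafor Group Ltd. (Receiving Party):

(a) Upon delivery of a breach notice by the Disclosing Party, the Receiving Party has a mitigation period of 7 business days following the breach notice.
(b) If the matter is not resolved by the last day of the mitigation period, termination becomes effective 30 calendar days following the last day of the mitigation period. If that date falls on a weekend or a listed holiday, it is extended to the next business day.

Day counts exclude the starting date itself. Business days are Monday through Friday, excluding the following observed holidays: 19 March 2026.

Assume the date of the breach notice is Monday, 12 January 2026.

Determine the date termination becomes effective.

20 February 2026

The last day of the mitigation period: 7 business days after Monday, 12 January 2026, skipping weekends — Jan 13, Jan 14, Jan 15, Jan 16, Jan 19, Jan 20, Jan 21 — lands on Wednesday, 21 January 2026.
The date termination becomes effective: 30 calendar days after 21 January 2026 is 20 February 2026. 20 February 2026 is a Friday and is not a listed holiday, so no roll-forward applies.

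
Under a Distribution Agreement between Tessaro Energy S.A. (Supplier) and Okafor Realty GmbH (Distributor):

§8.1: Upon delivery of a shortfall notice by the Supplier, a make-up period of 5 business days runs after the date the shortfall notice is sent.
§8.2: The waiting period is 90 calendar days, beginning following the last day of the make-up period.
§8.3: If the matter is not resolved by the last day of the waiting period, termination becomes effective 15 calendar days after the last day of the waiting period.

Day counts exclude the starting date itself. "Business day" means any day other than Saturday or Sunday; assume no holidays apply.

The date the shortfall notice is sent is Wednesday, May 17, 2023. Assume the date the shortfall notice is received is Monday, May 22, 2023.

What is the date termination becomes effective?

Sep 6, 2023

The last day of the make-up period: counting 5 business days from Wednesday, May 17, 2023 (May 18, May 19, May 22, May 23, May 24, skipping weekends) reaches Wednesday, May 24, 2023.
The last day of the waiting period: May 24, 2023 + 90 days = Aug 22, 2023.
The date termination becomes effective: Aug 22, 2023 + 15 days = Sep 6, 2023.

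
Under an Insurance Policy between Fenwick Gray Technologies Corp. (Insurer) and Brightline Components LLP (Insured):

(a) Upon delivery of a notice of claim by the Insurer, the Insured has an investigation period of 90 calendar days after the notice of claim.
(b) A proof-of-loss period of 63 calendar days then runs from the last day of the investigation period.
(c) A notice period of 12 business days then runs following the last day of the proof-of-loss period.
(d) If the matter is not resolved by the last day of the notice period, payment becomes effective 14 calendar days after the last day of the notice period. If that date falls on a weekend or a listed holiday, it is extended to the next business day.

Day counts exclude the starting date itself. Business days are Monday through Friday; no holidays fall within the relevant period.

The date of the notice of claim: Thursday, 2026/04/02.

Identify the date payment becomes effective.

2026/10/02

The last day of the investigation period: 2026/04/02 + 90 days = 2026/07/01.
The last day of the proof-of-loss period: 2026/07/01 + 63 days = 2026/09/02.
From Wednesday, 2026/09/02, 12 business days (Sep 3, Sep 4, Sep 7, Sep 8, …, Sep 16, Sep 17, Sep 18, skipping weekends) brings us to Friday, 2026/09/18, which is the last day of the notice period.
Adding 14 calendar days to 2026/09/18 gives 2026/10/02, which is the date payment becomes effective. 2026/10/02 is a Friday, so no roll-forward applies.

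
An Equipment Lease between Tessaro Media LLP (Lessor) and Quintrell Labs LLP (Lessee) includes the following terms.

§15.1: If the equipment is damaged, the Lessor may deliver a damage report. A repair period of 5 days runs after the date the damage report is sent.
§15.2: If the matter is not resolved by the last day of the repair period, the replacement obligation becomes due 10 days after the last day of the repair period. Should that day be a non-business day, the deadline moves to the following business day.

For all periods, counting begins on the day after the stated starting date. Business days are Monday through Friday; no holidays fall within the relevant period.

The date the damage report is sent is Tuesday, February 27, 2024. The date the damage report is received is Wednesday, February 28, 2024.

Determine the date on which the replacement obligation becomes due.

The last day of the repair period: 5 calendar days after February 27, 2024 is March 3, 2024.
Adding 10 calendar days to March 3, 2024 gives March 13, 2024, which is the date on which the replacement obligation becomes due. March 13, 2024 is a Wednesday, so no roll-forward applies.

March 13, 2024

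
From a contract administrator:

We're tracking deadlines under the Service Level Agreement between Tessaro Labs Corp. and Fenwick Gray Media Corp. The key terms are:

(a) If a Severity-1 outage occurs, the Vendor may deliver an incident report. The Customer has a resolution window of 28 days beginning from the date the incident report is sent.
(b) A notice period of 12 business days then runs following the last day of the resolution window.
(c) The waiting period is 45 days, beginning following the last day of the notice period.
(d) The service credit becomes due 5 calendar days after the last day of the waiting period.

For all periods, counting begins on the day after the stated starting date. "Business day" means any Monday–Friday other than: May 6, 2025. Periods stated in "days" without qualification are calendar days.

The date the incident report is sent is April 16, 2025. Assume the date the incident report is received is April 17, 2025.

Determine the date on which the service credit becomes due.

The last day of the resolution window: April 16, 2025 + 28 days = May 14, 2025.
The last day of the notice period: counting 12 business days from Wednesday, May 14, 2025 (May 15, May 16, May 19, May 20, …, May 28, May 29, May 30, skipping weekends) reaches Friday, May 30, 2025.
The last day of the waiting period: May 30, 2025 + 45 days = July 14, 2025.
The date on which the service credit becomes due: 5 calendar days after July 14, 2025 is July 19, 2025.

July 19, 2025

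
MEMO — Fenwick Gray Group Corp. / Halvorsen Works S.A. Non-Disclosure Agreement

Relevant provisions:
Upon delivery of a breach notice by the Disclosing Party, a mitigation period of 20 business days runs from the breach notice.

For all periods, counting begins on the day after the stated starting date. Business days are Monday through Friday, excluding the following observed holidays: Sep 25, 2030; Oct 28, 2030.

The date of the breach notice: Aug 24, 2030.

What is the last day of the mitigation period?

From Saturday, Aug 24, 2030, 20 business days (Aug 26, Aug 27, Aug 28, Aug 29, …, Sep 18, Sep 19, Sep 20, skipping weekends) brings us to Friday, Sep 20, 2030, which is the last day of the mitigation period.

Sep 20, 2030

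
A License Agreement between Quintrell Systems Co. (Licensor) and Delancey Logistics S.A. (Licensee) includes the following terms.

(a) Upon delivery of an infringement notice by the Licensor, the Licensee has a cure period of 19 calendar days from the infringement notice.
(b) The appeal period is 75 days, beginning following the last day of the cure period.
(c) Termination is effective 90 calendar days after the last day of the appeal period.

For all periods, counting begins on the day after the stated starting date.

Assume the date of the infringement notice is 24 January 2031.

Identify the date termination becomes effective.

Adding 19 calendar days to 24 January 2031 gives 12 February 2031, which is the last day of the cure period.
The last day of the appeal period: 12 February 2031 + 75 days = 28 April 2031.
The date termination becomes effective: 90 calendar days after 28 April 2031 is 27 July 2031.

27 July 2031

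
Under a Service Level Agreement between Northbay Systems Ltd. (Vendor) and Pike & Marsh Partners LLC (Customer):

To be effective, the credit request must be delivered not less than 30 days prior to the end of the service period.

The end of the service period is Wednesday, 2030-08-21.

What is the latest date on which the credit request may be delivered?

2030-08-21 minus 30 days is 2030-07-22.

2030-07-22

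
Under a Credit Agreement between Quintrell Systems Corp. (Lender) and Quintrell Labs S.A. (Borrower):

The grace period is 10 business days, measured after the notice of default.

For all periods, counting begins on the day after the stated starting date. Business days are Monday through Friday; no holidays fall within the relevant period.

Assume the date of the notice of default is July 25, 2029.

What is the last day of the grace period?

The last day of the grace period: 10 business days after Wednesday, July 25, 2029, skipping weekends — Jul 26, Jul 27, Jul 30, Jul 31, Aug 1, Aug 2, Aug 3, Aug 6, Aug 7, Aug 8 — lands on Wednesday, August 8, 2029.

August 8, 2029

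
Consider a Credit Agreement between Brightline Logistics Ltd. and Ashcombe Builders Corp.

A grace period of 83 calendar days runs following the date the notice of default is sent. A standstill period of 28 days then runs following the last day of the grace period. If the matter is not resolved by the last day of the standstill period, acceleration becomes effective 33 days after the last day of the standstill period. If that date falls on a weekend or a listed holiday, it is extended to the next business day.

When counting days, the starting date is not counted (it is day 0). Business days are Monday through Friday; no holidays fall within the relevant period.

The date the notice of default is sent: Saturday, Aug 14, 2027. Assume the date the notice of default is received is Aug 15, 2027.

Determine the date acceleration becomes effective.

Adding 83 calendar days to Aug 14, 2027 gives Nov 5, 2027, which is the last day of the grace period.
Adding 28 calendar days to Nov 5, 2027 gives Dec 3, 2027, which is the last day of the standstill period.
The date acceleration becomes effective: Dec 3, 2027 + 33 days = Jan 5, 2028. Jan 5, 2028 is a Wednesday, so no roll-forward applies.

Jan 5, 2028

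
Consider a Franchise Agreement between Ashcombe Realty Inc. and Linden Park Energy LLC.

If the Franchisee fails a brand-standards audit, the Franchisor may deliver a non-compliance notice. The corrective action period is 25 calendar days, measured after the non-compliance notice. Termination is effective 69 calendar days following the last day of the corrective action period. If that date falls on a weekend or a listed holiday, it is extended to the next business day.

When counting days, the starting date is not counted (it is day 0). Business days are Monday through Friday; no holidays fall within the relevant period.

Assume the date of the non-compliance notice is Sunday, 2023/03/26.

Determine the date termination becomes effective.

2023/06/28

Adding 25 calendar days to 2023/03/26 gives 2023/04/20, which is the last day of the corrective action period.
The date termination becomes effective: 69 calendar days after 2023/04/20 is 2023/06/28. 2023/06/28 is a Wednesday, so no roll-forward applies.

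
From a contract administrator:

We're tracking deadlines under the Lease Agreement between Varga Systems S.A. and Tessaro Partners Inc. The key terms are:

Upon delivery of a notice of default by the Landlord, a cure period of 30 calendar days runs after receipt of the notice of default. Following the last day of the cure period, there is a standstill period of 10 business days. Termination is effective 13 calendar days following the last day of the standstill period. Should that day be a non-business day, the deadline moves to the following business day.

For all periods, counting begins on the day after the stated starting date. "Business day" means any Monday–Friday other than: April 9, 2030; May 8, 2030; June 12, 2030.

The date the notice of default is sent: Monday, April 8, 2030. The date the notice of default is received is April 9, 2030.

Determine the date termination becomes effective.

The last day of the cure period: 30 calendar days after April 9, 2030 is May 9, 2030.
The last day of the standstill period: counting 10 business days from Thursday, May 9, 2030 (May 10, May 13, May 14, May 15, May 16, May 17, May 20, May 21, May 22, May 23, skipping weekends) reaches Thursday, May 23, 2030.
The date termination becomes effective: 13 calendar days after May 23, 2030 is June 5, 2030. June 5, 2030 is a Wednesday and is not a listed holiday, so no roll-forward applies.

June 5, 2030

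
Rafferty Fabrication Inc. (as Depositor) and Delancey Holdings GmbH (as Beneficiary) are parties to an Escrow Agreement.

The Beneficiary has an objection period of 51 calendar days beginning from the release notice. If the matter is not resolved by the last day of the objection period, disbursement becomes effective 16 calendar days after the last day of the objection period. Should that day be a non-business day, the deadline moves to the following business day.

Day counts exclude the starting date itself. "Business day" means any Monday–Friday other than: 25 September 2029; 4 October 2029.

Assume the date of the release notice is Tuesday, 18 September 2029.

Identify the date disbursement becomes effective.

26 November 2029

The last day of the objection period: 51 calendar days after 18 September 2029 is 8 November 2029.
Adding 16 calendar days to 8 November 2029 gives 24 November 2029, which is the date disbursement becomes effective. That falls on a Saturday, so it rolls to the next business day, Monday, 26 November 2029.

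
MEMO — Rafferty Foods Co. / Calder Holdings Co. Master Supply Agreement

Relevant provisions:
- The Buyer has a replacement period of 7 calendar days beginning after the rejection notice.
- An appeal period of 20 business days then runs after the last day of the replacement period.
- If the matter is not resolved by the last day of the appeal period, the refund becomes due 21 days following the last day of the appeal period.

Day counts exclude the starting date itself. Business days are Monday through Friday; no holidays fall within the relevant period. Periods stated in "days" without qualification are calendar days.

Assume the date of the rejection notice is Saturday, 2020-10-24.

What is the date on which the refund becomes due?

2020-12-18

The last day of the replacement period: 7 calendar days after 2020-10-24 is 2020-10-31.
The last day of the appeal period: counting 20 business days from Saturday, 2020-10-31 (Nov 2, Nov 3, Nov 4, Nov 5, …, Nov 25, Nov 26, Nov 27, skipping weekends) reaches Friday, 2020-11-27.
The date on which the refund becomes due: 21 calendar days after 2020-11-27 is 2020-12-18.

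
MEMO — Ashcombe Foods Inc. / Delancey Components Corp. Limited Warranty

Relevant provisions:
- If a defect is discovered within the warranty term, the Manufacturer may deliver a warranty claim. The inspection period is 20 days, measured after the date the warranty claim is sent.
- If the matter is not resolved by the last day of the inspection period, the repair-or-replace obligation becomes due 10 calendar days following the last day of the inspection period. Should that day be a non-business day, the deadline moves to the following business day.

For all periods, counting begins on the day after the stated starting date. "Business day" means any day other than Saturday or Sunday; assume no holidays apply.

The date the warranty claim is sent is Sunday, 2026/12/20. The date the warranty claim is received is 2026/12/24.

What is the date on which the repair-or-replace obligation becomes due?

Adding 20 calendar days to 2026/12/20 gives 2027/01/09, which is the last day of the inspection period.
The date on which the repair-or-replace obligation becomes due: 2027/01/09 + 10 days = 2027/01/19. 2027/01/19 is a Tuesday, so no roll-forward applies.

2027/01/19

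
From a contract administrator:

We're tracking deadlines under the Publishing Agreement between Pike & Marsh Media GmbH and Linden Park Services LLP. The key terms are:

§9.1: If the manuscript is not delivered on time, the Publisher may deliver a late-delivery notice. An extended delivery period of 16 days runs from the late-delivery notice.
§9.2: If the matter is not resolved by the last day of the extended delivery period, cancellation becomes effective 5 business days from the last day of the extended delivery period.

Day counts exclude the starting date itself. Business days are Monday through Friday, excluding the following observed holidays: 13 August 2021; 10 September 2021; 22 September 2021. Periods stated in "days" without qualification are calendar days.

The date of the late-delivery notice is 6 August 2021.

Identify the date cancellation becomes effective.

The last day of the extended delivery period: 16 calendar days after 6 August 2021 is 22 August 2021.
From Sunday, 22 August 2021, 5 business days (Aug 23, Aug 24, Aug 25, Aug 26, Aug 27, skipping weekends) brings us to Friday, 27 August 2021, which is the date cancellation becomes effective.

27 August 2021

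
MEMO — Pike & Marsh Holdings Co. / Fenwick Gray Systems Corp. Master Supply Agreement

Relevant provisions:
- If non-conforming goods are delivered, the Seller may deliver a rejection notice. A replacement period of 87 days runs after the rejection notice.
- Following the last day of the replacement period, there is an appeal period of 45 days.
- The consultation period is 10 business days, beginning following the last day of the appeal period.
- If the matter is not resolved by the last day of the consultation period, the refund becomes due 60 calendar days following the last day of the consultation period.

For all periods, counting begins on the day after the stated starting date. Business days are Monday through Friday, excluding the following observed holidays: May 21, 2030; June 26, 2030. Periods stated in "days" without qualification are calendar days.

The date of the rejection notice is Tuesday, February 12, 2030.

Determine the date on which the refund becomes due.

September 7, 2030

The last day of the replacement period: 87 calendar days after February 12, 2030 is May 10, 2030.
Adding 45 calendar days to May 10, 2030 gives June 24, 2030, which is the last day of the appeal period.
The last day of the consultation period: counting 10 business days from Monday, June 24, 2030 (Jun 25, Jun 27, Jun 28, Jul 1, Jul 2, Jul 3, Jul 4, Jul 5, Jul 8, Jul 9, skipping weekends and the listed holiday on Jun 26) reaches Tuesday, July 9, 2030.
Adding 60 calendar days to July 9, 2030 gives September 7, 2030, which is the date on which the refund becomes due.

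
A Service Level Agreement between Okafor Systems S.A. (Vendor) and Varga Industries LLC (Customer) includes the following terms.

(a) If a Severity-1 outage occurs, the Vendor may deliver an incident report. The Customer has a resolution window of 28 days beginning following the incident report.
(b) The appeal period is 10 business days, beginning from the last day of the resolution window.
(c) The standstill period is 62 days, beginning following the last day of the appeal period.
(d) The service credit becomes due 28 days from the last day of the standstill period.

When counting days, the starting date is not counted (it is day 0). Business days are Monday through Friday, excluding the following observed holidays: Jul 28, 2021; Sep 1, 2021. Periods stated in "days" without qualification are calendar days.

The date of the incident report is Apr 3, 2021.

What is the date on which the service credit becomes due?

Aug 12, 2021

The last day of the resolution window: 28 calendar days after Apr 3, 2021 is May 1, 2021.
The last day of the appeal period: counting 10 business days from Saturday, May 1, 2021 (May 3, May 4, May 5, May 6, May 7, May 10, May 11, May 12, May 13, May 14, skipping weekends) reaches Friday, May 14, 2021.
Adding 62 calendar days to May 14, 2021 gives Jul 15, 2021, which is the last day of the standstill period.
The date on which the service credit becomes due: 28 calendar days after Jul 15, 2021 is Aug 12, 2021.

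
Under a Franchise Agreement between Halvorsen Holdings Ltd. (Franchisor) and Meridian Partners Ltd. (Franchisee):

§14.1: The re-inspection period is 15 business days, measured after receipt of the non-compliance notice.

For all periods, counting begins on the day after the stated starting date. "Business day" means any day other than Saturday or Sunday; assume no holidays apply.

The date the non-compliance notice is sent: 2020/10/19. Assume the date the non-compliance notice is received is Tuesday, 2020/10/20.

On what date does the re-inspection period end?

2020/11/10

From Tuesday, 2020/10/20, 15 business days (Oct 21, Oct 22, Oct 23, Oct 26, …, Nov 6, Nov 9, Nov 10, skipping weekends) brings us to Tuesday, 2020/11/10, which is the last day of the re-inspection period.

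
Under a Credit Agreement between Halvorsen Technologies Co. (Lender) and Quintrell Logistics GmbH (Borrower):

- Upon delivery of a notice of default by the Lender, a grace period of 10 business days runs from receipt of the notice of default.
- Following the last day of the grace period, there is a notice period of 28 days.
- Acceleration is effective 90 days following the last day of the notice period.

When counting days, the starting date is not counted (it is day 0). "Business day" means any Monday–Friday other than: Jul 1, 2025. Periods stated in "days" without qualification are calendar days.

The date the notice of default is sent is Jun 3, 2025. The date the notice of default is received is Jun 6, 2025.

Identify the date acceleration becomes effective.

The last day of the grace period: counting 10 business days from Friday, Jun 6, 2025 (Jun 9, Jun 10, Jun 11, Jun 12, Jun 13, Jun 16, Jun 17, Jun 18, Jun 19, Jun 20, skipping weekends) reaches Friday, Jun 20, 2025.
The last day of the notice period: 28 calendar days after Jun 20, 2025 is Jul 18, 2025.
Adding 90 calendar days to Jul 18, 2025 gives Oct 16, 2025, which is the date acceleration becomes effective.

Oct 16, 2025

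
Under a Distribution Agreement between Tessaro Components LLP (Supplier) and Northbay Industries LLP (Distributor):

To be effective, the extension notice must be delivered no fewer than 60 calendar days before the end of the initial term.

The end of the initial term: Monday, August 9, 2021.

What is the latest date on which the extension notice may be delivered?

August 9, 2021 minus 60 days is June 10, 2021.

June 10, 2021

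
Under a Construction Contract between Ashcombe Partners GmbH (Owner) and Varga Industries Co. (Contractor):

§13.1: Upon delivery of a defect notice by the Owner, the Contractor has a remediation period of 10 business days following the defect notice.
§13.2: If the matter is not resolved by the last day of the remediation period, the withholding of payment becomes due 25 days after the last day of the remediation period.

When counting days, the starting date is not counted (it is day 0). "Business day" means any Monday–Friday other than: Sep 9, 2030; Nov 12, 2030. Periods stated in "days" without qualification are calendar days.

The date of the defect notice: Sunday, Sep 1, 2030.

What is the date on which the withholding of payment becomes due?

From Sunday, Sep 1, 2030, 10 business days (Sep 2, Sep 3, Sep 4, Sep 5, Sep 6, Sep 10, Sep 11, Sep 12, Sep 13, Sep 16, skipping weekends and the listed holiday on Sep 9) brings us to Monday, Sep 16, 2030, which is the last day of the remediation period.
The date on which the withholding of payment becomes due: Sep 16, 2030 + 25 days = Oct 11, 2030.

Oct 11, 2030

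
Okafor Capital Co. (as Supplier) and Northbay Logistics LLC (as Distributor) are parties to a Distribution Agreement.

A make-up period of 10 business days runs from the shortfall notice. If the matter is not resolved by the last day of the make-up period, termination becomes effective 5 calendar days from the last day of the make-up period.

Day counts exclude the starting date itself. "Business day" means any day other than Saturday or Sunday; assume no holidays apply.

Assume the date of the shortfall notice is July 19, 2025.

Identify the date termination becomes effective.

August 6, 2025

The last day of the make-up period: counting 10 business days from Saturday, July 19, 2025 (Jul 21, Jul 22, Jul 23, Jul 24, Jul 25, Jul 28, Jul 29, Jul 30, Jul 31, Aug 1, skipping weekends) reaches Friday, August 1, 2025.
The date termination becomes effective: August 1, 2025 + 5 days = August 6, 2025.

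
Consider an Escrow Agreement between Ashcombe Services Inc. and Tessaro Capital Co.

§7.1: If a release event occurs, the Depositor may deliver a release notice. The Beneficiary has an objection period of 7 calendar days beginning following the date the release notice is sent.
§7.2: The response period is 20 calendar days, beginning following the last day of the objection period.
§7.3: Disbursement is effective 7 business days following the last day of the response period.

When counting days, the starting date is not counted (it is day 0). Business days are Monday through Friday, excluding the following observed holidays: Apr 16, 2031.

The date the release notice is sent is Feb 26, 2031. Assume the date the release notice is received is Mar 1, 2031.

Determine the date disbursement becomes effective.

Apr 3, 2031

Adding 7 calendar days to Feb 26, 2031 gives Mar 5, 2031, which is the last day of the objection period.
The last day of the response period: Mar 5, 2031 + 20 days = Mar 25, 2031.
From Tuesday, Mar 25, 2031, 7 business days (Mar 26, Mar 27, Mar 28, Mar 31, Apr 1, Apr 2, Apr 3, skipping weekends) brings us to Thursday, Apr 3, 2031, which is the date disbursement becomes effective.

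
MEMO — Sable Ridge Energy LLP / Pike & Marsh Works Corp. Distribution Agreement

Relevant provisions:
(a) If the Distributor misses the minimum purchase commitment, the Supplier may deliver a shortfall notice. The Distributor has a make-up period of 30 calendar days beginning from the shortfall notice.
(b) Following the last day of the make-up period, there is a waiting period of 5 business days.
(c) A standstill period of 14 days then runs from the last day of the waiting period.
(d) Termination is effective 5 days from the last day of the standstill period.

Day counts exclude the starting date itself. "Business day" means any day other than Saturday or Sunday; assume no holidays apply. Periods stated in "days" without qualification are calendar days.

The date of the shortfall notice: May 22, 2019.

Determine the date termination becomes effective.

Adding 30 calendar days to May 22, 2019 gives Jun 21, 2019, which is the last day of the make-up period.
From Friday, Jun 21, 2019, 5 business days (Jun 24, Jun 25, Jun 26, Jun 27, Jun 28, skipping weekends) brings us to Friday, Jun 28, 2019, which is the last day of the waiting period.
The last day of the standstill period: 14 calendar days after Jun 28, 2019 is Jul 12, 2019.
The date termination becomes effective: 5 calendar days after Jul 12, 2019 is Jul 17, 2019.

Jul 17, 2019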